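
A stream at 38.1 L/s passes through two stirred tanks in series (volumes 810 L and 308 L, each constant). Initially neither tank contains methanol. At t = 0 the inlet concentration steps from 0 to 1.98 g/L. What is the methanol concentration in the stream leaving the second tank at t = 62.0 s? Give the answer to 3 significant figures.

Species balance on tank i: dCᵢ/dt = (Cᵢ₋₁ − Cᵢ)/τᵢ with τᵢ = Vᵢ/Q.
τ₁ = 810/38.1 = 21.260 s; τ₂ = 308/38.1 = 8.0840 s.
Tank 1: C₁ = C_in(1 − e^(−t/τ₁)). Tank 2 (τ₁ ≠ τ₂): C₂ = C_in[1 − (τ₁ e^(−t/τ₁) − τ₂ e^(−t/τ₂))/(τ₁ − τ₂)].
At t = 62.0: e^(−t/τ₁) = 0.054134, e^(−t/τ₂) = 0.00046686.
C₂ = 1.98·[1 − (21.260·0.054134 − 8.0840·0.00046686)/(13.176)] = 1.98·0.91294 = 1.8076 g/L.

1.81 g/L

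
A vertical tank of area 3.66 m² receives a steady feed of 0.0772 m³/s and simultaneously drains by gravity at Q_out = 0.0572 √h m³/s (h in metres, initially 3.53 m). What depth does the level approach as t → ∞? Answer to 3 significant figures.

1.82 m

A dh/dt = Q_in − 0.0572 √h. Steady state requires inflow = outflow:
Q_in = 0.0572 √h_ss ⇒ √h_ss = 0.0772/0.0572 = 1.3497.
h_ss = 1.3497² = 1.8216 m. (Since h₀ = 3.53 m > h_ss, the level will fall toward this value.)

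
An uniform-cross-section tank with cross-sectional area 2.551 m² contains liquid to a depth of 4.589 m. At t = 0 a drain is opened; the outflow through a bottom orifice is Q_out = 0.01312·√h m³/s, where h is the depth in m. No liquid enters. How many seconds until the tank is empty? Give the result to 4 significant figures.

Accumulation of liquid (constant cross-section A): A dh/dt = −0.01312 √h.
Separate and integrate: 2(√h − √h₀) = −(0.01312/A) t.
Set h = 0: 2√h₀ = (0.01312/A) t_empty ⇒ t_empty = 2A√h₀/0.01312.
t_empty = 2·2.551·√4.589/0.01312 = 5.10200·2.14220/0.01312 = 833.040 s.

833.0 s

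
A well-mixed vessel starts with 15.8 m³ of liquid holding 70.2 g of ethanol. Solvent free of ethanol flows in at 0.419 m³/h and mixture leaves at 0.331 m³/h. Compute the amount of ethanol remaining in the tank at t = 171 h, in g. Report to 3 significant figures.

Total volume: dV/dt = Q_in − Q_out = 0.088000 m³/h, so V(t) = 15.8 + 0.088000 t and V(171) = 30.848 m³.
Species balance (pure solvent in): dm/dt = −Q_out · m/V(t).
Separate: dm/m = −Q_out dt/V(t) ⇒ ln(m/m₀) = −(Q_out/(Q_in−Q_out)) ln(V/V₀).
m = m₀ (V₀/V)^(Q_out/(Q_in−Q_out)) = 70.2 × (15.8/30.848)^(3.7614) = 5.6676 g.

5.67 g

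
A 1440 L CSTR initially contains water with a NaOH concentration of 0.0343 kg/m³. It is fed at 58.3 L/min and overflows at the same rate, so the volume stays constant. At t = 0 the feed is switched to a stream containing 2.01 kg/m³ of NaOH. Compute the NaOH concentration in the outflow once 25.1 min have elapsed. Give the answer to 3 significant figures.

1.29 kg/m³

Unsteady species balance (constant V, well mixed): V dC/dt = Q(C_in − C).
Rewrite as dC/dt + C/τ = C_in/τ, τ = V/Q = 24.700 min.
Integrating: C(t) = C_in + (C₀ − C_in) e^(−t/τ).
C(25.1) = 2.01 + (0.0343 − 2.01)·e^(−25.1/24.700) = 2.01 + (-1.9757)·0.36197 = 1.2949 kg/m³.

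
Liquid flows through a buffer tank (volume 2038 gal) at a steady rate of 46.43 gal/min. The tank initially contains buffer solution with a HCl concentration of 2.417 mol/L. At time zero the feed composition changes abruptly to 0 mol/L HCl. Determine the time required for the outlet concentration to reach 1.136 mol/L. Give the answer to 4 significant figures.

33.14 min

Species balance: V dC/dt = Q(C_in − C) ⇒ τ = V/Q = 43.8940 min.
C(t) = C_in + (C₀ − C_in) e^(−t/τ). Set C = 1.136 and solve for t:
e^(−t/τ) = (C − C_in)/(C₀ − C_in) = (1.136 − 0)/(2.417 − 0) = 0.470004
t = −τ ln(…) = 43.8940 × 0.755014 = 33.1406 min.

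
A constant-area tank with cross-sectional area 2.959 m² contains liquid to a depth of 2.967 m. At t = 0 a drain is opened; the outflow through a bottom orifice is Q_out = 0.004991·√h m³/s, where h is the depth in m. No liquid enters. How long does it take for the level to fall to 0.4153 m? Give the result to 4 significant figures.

Unsteady balance on liquid volume: A dh/dt = −0.004991 √h.
Separate and integrate: 2(√h − √h₀) = −(0.004991/A) t.
t = 2A(√h₀ − √h)/0.004991 = 2·2.959·(√2.967 − √0.4153)/0.004991
  = 5.91800 × (1.72250 − 0.644438) / 0.004991 = 1278.29 s.

1278 s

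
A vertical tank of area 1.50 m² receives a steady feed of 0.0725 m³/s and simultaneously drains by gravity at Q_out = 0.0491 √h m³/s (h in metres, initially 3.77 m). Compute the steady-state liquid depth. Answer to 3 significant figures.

2.18 m

A dh/dt = Q_in − 0.0491 √h. Steady state requires inflow = outflow:
Q_in = 0.0491 √h_ss ⇒ √h_ss = 0.0725/0.0491 = 1.4766.
h_ss = 1.4766² = 2.1803 m. (Since h₀ = 3.77 m > h_ss, the level will fall toward this value.)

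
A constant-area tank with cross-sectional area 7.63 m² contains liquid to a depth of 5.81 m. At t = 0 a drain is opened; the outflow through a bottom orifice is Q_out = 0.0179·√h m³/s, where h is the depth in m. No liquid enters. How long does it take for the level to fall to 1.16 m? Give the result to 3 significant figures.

1140 s

A dh/dt = −Q_out = −0.0179 √h.
This is separable: 2 d(√h)/dt = −0.0179/A, so √h = √h₀ − (0.0179/(2A)) t.
t = 2A(√h₀ − √h)/0.0179 = 2·7.63·(√5.81 − √1.16)/0.0179
  = 15.260 × (2.4104 − 1.0770) / 0.0179 = 1136.7 s.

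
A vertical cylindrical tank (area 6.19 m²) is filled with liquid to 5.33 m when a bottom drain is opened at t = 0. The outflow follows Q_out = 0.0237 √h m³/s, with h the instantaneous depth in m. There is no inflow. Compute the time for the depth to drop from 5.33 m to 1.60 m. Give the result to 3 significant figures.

545 s

With no inflow, A dh/dt = −0.0237 √h.
This is separable: 2 d(√h)/dt = −0.0237/A, so √h = √h₀ − (0.0237/(2A)) t.
t = 2A(√h₀ − √h)/0.0237 = 2·6.19·(√5.33 − √1.60)/0.0237
  = 12.380 × (2.3087 − 1.2649) / 0.0237 = 545.23 s.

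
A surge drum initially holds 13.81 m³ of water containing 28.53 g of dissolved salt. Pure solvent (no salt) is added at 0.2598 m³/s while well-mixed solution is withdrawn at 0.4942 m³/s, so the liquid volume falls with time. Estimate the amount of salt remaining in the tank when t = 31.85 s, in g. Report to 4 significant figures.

Total volume: dV/dt = Q_in − Q_out = -0.234400 m³/s, so V(t) = 13.81 − 0.234400 t and V(31.85) = 6.34436 m³.
No salt enters, so dm/dt = −Q_out · (m/V).
Separate: dm/m = −Q_out dt/V(t) ⇒ ln(m/m₀) = −(Q_out/(Q_in−Q_out)) ln(V/V₀).
m = m₀ (V₀/V)^(Q_out/(Q_in−Q_out)) = 28.53 × (13.81/6.34436)^(-2.10836) = 5.53458 g.

5.535 g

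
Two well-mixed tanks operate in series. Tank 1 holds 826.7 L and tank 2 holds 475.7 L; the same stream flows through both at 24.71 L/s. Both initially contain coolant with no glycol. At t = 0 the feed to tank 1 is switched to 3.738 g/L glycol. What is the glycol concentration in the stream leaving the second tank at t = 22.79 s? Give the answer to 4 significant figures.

0.8338 g/L

Species balance on tank i: dCᵢ/dt = (Cᵢ₋₁ − Cᵢ)/τᵢ with τᵢ = Vᵢ/Q.
τ₁ = 826.7/24.71 = 33.4561 s; τ₂ = 475.7/24.71 = 19.2513 s.
Tank 1: C₁ = C_in(1 − e^(−t/τ₁)). Tank 2 (τ₁ ≠ τ₂): C₂ = C_in[1 − (τ₁ e^(−t/τ₁) − τ₂ e^(−t/τ₂))/(τ₁ − τ₂)].
At t = 22.79: e^(−t/τ₁) = 0.506014, e^(−t/τ₂) = 0.306109.
C₂ = 3.738·[1 − (33.4561·0.506014 − 19.2513·0.306109)/(14.2048)] = 3.738·0.223061 = 0.833801 g/L.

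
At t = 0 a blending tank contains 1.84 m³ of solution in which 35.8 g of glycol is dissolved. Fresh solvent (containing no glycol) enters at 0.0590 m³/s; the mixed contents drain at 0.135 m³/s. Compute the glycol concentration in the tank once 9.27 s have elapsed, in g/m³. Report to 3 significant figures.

Let m(t) be the amount of glycol. Volume: V(t) = V₀ + (Q_in − Q_out) t = 1.84 − 0.076000 t; V(9.27) = 1.1355 m³.
No glycol enters, so dm/dt = −Q_out · (m/V).
Separate: dm/m = −Q_out dt/V(t) ⇒ ln(m/m₀) = −(Q_out/(Q_in−Q_out)) ln(V/V₀).
m = m₀ (V₀/V)^(Q_out/(Q_in−Q_out)) = 35.8 × (1.84/1.1355)^(-1.7763) = 15.188 g.
C = m/V = 15.188/1.1355 = 13.376 g/m³.

13.4 g/m³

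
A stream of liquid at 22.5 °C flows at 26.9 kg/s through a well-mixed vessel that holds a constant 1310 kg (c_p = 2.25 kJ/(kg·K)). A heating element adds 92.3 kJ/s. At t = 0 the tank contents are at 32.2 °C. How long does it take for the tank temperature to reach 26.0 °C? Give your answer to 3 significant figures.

M c_p dT/dt = ṁ c_p (T_in − T) + Q̇.
τ = M/ṁ = 48.699 s; T_ss = T_in + Q̇/(ṁ c_p) = 24.025 °C.
T(t) = T_ss + (T₀ − T_ss) e^(−t/τ). Set T = 26.0:
e^(−t/τ) = (26.0 − 24.025)/(32.2 − 24.025) = 0.24159
t = −48.699 · ln(0.24159) = 69.177 s.

69.2 s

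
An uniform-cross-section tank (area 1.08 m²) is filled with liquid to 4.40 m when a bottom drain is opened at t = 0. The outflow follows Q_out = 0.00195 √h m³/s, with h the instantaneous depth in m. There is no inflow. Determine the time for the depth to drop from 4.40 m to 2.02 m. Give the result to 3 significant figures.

749 s

With no inflow, A dh/dt = −0.00195 √h.
∫ h^(−1/2) dh = −(0.00195/A) ∫ dt, giving 2√h = 2√h₀ − (0.00195/A) t.
t = 2A(√h₀ − √h)/0.00195 = 2·1.08·(√4.40 − √2.02)/0.00195
  = 2.1600 × (2.0976 − 1.4213) / 0.00195 = 749.19 s.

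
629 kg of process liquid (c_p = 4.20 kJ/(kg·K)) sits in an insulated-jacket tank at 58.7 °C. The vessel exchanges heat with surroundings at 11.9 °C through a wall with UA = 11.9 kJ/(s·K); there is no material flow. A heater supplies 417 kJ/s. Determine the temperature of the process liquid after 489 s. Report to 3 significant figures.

M c_p dT/dt = −UA(T − T_amb) + Q̇.
dT/dt = (T_ss − T)/τ with T_ss = T_amb + Q̇/UA = 11.9 + 417/11.9 = 46.942 °C, τ = M c_p/UA = 629·4.20/11.9 = 222.00 s.
Integrating: T(t) = T_ss + (T₀ − T_ss) e^(−t/τ).
T(489) = 46.942 + (11.758)·0.11050 = 48.241 °C.

48.2 °C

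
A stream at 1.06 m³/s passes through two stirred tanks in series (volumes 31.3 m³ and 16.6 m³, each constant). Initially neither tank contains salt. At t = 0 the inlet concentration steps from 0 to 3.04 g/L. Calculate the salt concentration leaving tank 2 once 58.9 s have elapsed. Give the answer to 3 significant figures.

2.24 g/L

Time constants: τᵢ = Vᵢ/Q for each well-mixed tank.
τ₁ = 31.3/1.06 = 29.528 s; τ₂ = 16.6/1.06 = 15.660 s.
Solving the cascade with C₁(0)=C₂(0)=0 gives C₂(t) = C_in[1 − (τ₁ e^(−t/τ₁) − τ₂ e^(−t/τ₂))/(τ₁ − τ₂)].
At t = 58.9: e^(−t/τ₁) = 0.13605, e^(−t/τ₂) = 0.023259.
C₂ = 3.04·[1 − (29.528·0.13605 − 15.660·0.023259)/(13.868)] = 3.04·0.73657 = 2.2392 g/L.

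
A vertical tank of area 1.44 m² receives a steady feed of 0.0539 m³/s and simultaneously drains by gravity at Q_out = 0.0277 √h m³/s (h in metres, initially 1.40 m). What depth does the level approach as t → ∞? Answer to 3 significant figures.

3.79 m

Level balance: A dh/dt = 0.0539 − 0.0277 √h. Setting dh/dt = 0:
Q_in = 0.0277 √h_ss ⇒ √h_ss = 0.0539/0.0277 = 1.9458.
h_ss = 1.9458² = 3.7863 m. (Since h₀ = 1.40 m < h_ss, the level will rise toward this value.)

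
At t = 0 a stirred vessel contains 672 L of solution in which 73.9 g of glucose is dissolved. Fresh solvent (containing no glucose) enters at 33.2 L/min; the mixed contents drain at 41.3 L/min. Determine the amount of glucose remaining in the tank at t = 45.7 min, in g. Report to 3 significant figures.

Total volume: dV/dt = Q_in − Q_out = -8.1000 L/min, so V(t) = 672 − 8.1000 t and V(45.7) = 301.83 L.
Species balance (pure solvent in): dm/dt = −Q_out · m/V(t).
Separate: dm/m = −Q_out dt/V(t) ⇒ ln(m/m₀) = −(Q_out/(Q_in−Q_out)) ln(V/V₀).
m = m₀ (V₀/V)^(Q_out/(Q_in−Q_out)) = 73.9 × (672/301.83)^(-5.0988) = 1.2482 g.

1.25 g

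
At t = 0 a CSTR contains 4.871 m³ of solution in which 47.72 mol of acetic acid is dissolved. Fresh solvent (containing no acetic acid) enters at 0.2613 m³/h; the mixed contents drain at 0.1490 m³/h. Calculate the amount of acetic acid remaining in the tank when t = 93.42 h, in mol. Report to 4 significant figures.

10.40 mol

Total volume: dV/dt = Q_in − Q_out = 0.112300 m³/h, so V(t) = 4.871 + 0.112300 t and V(93.42) = 15.3621 m³.
No acetic acid enters, so dm/dt = −Q_out · (m/V).
Separate: dm/m = −Q_out dt/V(t) ⇒ ln(m/m₀) = −(Q_out/(Q_in−Q_out)) ln(V/V₀).
m = m₀ (V₀/V)^(Q_out/(Q_in−Q_out)) = 47.72 × (4.871/15.3621)^(1.32680) = 10.3956 mol.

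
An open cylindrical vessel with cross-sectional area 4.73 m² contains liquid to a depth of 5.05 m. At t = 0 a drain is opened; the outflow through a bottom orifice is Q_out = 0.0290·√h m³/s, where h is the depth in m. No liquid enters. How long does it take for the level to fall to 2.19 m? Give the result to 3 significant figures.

250 s

With no inflow, A dh/dt = −0.0290 √h.
This is separable: 2 d(√h)/dt = −0.0290/A, so √h = √h₀ − (0.0290/(2A)) t.
t = 2A(√h₀ − √h)/0.0290 = 2·4.73·(√5.05 − √2.19)/0.0290
  = 9.4600 × (2.2472 − 1.4799) / 0.0290 = 250.32 s.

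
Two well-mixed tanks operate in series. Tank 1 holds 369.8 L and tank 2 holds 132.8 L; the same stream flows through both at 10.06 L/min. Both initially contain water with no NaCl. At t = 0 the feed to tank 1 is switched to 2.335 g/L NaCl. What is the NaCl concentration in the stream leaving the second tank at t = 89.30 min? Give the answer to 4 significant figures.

2.016 g/L

Time constants: τᵢ = Vᵢ/Q for each well-mixed tank.
τ₁ = 369.8/10.06 = 36.7594 min; τ₂ = 132.8/10.06 = 13.2008 min.
Solving the cascade with C₁(0)=C₂(0)=0 gives C₂(t) = C_in[1 − (τ₁ e^(−t/τ₁) − τ₂ e^(−t/τ₂))/(τ₁ − τ₂)].
At t = 89.30: e^(−t/τ₁) = 0.0880978, e^(−t/τ₂) = 0.00115374.
C₂ = 2.335·[1 − (36.7594·0.0880978 − 13.2008·0.00115374)/(23.5586)] = 2.335·0.863184 = 2.01554 g/L.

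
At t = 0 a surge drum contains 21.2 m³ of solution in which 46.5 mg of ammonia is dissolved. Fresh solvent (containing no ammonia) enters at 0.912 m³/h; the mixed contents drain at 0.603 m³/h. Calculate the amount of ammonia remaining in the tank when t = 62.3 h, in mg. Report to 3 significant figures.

13.2 mg

Total volume: dV/dt = Q_in − Q_out = 0.30900 m³/h, so V(t) = 21.2 + 0.30900 t and V(62.3) = 40.451 m³.
Solute balance: dm/dt = 0 − Q_out C = −Q_out m/V(t).
dm/m = −Q_out dt/(V₀ + 0.30900 t); integrating gives ln(m/m₀) = −(Q_out/(Q_in−Q_out)) ln(V/V₀).
m = m₀ (V₀/V)^(Q_out/(Q_in−Q_out)) = 46.5 × (21.2/40.451)^(1.9515) = 13.179 mg.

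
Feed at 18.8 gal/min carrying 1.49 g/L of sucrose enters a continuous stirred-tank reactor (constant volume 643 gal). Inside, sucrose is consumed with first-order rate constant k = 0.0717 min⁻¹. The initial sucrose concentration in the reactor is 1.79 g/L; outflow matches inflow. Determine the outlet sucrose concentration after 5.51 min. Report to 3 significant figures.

1.21 g/L

Species balance: V dC/dt = Q C_in − Q C − k V C.
This is linear with rate a = Q/V + k = 0.10094 min⁻¹.
C_ss = Q C_in/(Q + kV) = 0.43160 g/L; C(t) = C_ss + (C₀ − C_ss) e^(−a t).
C(5.51) = 0.43160 + (1.3584)·e^(−0.10094·5.51) = 0.43160 + (1.3584)·0.57340 = 1.2105 g/L.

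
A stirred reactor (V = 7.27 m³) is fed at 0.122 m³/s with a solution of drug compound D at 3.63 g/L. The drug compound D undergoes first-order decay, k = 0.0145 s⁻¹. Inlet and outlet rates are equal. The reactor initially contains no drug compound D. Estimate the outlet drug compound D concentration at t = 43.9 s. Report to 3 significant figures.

1.45 g/L

Species balance: V dC/dt = Q C_in − Q C − k V C.
This is linear with rate a = Q/V + k = 0.031281 s⁻¹.
C_ss = Q C_in/(Q + kV) = 1.9474 g/L; C(t) = C_ss + (C₀ − C_ss) e^(−a t).
C(43.9) = 1.9474 + (-1.9474)·e^(−0.031281·43.9) = 1.9474 + (-1.9474)·0.25328 = 1.4541 g/L.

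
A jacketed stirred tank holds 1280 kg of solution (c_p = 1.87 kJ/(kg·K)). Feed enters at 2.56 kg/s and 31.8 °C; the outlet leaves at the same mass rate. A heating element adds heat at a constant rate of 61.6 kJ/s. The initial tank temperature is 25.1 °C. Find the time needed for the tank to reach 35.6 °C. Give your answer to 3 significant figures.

First-law balance (no shaft work): M c_p dT/dt = ṁ c_p (T_in − T) + 61.6.
τ = M/ṁ = 500.00 s; T_ss = T_in + Q̇/(ṁ c_p) = 44.668 °C.
T(t) = T_ss + (T₀ − T_ss) e^(−t/τ). Set T = 35.6:
e^(−t/τ) = (35.6 − 44.668)/(25.1 − 44.668) = 0.46340
t = −500.00 · ln(0.46340) = 384.58 s.

385 s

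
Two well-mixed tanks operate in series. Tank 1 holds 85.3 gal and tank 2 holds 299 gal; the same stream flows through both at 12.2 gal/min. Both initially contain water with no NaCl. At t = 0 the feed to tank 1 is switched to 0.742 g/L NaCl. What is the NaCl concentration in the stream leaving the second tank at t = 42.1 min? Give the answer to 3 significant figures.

0.556 g/L

Each tank obeys Vᵢ dCᵢ/dt = Q(Cᵢ₋₁ − Cᵢ), so τᵢ = Vᵢ/Q.
τ₁ = 85.3/12.2 = 6.9918 min; τ₂ = 299/12.2 = 24.508 min.
Solving the cascade with C₁(0)=C₂(0)=0 gives C₂(t) = C_in[1 − (τ₁ e^(−t/τ₁) − τ₂ e^(−t/τ₂))/(τ₁ − τ₂)].
At t = 42.1: e^(−t/τ₁) = 0.0024264, e^(−t/τ₂) = 0.17946.
C₂ = 0.742·[1 − (6.9918·0.0024264 − 24.508·0.17946)/(-17.516)] = 0.742·0.74987 = 0.55641 g/L.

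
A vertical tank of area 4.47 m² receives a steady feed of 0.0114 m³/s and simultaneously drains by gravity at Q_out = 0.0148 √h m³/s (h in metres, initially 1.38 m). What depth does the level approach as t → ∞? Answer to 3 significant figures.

0.593 m

Level balance: A dh/dt = 0.0114 − 0.0148 √h. Setting dh/dt = 0:
Q_in = 0.0148 √h_ss ⇒ √h_ss = 0.0114/0.0148 = 0.77027.
h_ss = 0.77027² = 0.59332 m. (Since h₀ = 1.38 m > h_ss, the level will fall toward this value.)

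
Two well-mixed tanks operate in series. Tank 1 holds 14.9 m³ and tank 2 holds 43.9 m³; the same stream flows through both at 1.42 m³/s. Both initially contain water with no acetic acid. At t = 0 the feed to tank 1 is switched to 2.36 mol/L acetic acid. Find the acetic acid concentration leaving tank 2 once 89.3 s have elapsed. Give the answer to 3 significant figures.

2.16 mol/L

Each tank obeys Vᵢ dCᵢ/dt = Q(Cᵢ₋₁ − Cᵢ), so τᵢ = Vᵢ/Q.
τ₁ = 14.9/1.42 = 10.493 s; τ₂ = 43.9/1.42 = 30.915 s.
Solving the cascade with C₁(0)=C₂(0)=0 gives C₂(t) = C_in[1 − (τ₁ e^(−t/τ₁) − τ₂ e^(−t/τ₂))/(τ₁ − τ₂)].
At t = 89.3: e^(−t/τ₁) = 0.00020135, e^(−t/τ₂) = 0.055659.
C₂ = 2.36·[1 − (10.493·0.00020135 − 30.915·0.055659)/(-20.423)] = 2.36·0.91585 = 2.1614 mol/L.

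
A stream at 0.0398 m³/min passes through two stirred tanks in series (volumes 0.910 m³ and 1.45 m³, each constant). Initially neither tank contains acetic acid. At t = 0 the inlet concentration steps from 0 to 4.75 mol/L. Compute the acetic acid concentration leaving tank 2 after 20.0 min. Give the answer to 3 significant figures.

0.721 mol/L

Species balance on tank i: dCᵢ/dt = (Cᵢ₋₁ − Cᵢ)/τᵢ with τᵢ = Vᵢ/Q.
τ₁ = 0.910/0.0398 = 22.864 min; τ₂ = 1.45/0.0398 = 36.432 min.
Solving the cascade with C₁(0)=C₂(0)=0 gives C₂(t) = C_in[1 − (τ₁ e^(−t/τ₁) − τ₂ e^(−t/τ₂))/(τ₁ − τ₂)].
At t = 20.0: e^(−t/τ₁) = 0.41698, e^(−t/τ₂) = 0.57755.
C₂ = 4.75·[1 − (22.864·0.41698 − 36.432·0.57755)/(-13.568)] = 4.75·0.15186 = 0.72135 mol/L.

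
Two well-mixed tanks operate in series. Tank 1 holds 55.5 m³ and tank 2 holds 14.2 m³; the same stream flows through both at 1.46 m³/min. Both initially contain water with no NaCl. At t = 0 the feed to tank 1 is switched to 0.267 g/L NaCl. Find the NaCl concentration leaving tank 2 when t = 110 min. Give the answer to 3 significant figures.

0.247 g/L

Time constants: τᵢ = Vᵢ/Q for each well-mixed tank.
τ₁ = 55.5/1.46 = 38.014 min; τ₂ = 14.2/1.46 = 9.7260 min.
Solving the cascade with C₁(0)=C₂(0)=0 gives C₂(t) = C_in[1 − (τ₁ e^(−t/τ₁) − τ₂ e^(−t/τ₂))/(τ₁ − τ₂)].
At t = 110: e^(−t/τ₁) = 0.055371, e^(−t/τ₂) = 1.2252e-05.
C₂ = 0.267·[1 − (38.014·0.055371 − 9.7260·1.2252e-05)/(28.288)] = 0.267·0.92559 = 0.24713 g/L.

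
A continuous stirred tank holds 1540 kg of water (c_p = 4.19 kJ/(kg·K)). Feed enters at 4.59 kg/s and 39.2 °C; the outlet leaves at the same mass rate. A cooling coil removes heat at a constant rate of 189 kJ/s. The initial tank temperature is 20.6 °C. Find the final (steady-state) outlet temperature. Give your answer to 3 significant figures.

29.4 °C

M c_p dT/dt = ṁ c_p (T_in − T) − Q̇.
At steady state dT/dt = 0 ⇒ T_ss = T_in − Q̇/(ṁ c_p) = 39.2 − 189/(4.59·4.19) = 29.373 °C.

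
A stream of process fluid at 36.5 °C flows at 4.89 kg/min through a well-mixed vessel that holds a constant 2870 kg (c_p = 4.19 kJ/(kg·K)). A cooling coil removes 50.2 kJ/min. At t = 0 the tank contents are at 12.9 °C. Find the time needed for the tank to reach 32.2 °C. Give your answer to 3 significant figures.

1430 min

M c_p dT/dt = ṁ c_p (T_in − T) − Q̇.
τ = M/ṁ = 586.91 min; T_ss = T_in − Q̇/(ṁ c_p) = 34.050 °C.
T(t) = T_ss + (T₀ − T_ss) e^(−t/τ). Set T = 32.2:
e^(−t/τ) = (32.2 − 34.050)/(12.9 − 34.050) = 0.087467
t = −586.91 · ln(0.087467) = 1430.0 min.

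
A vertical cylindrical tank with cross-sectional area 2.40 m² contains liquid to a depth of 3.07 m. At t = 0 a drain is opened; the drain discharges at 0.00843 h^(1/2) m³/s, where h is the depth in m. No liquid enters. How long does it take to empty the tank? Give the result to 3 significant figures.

998 s

A dh/dt = −Q_out = −0.00843 √h.
Separate and integrate: 2(√h − √h₀) = −(0.00843/A) t.
Tank is empty when √h = 0: t_empty = 2A√h₀/0.00843.
t_empty = 2·2.40·√3.07/0.00843 = 4.8000·1.7521/0.00843 = 997.66 s.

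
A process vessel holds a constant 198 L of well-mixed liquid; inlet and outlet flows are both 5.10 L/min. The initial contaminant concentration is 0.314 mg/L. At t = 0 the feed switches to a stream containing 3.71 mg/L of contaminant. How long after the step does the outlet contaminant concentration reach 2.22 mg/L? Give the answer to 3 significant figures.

Accumulation = in − out for the solute gives V dC/dt = Q(C_in − C), so τ = V/Q = 38.824 min.
C(t) = C_in + (C₀ − C_in) e^(−t/τ). Set C = 2.22 and solve for t:
e^(−t/τ) = (C − C_in)/(C₀ − C_in) = (2.22 − 3.71)/(0.314 − 3.71) = 0.43875
t = −τ ln(…) = 38.824 × 0.82382 = 31.984 min.

32.0 min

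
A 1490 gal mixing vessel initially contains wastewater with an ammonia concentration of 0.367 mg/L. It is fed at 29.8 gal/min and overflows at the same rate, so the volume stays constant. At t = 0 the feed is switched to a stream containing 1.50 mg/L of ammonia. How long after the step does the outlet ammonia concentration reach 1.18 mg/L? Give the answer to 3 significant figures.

63.2 min

Unsteady species balance (constant V, well mixed): V dC/dt = Q(C_in − C), so τ = V/Q = 50.000 min.
C(t) = C_in + (C₀ − C_in) e^(−t/τ). Set C = 1.18 and solve for t:
e^(−t/τ) = (C − C_in)/(C₀ − C_in) = (1.18 − 1.50)/(0.367 − 1.50) = 0.28244
t = −τ ln(…) = 50.000 × 1.2643 = 63.215 min.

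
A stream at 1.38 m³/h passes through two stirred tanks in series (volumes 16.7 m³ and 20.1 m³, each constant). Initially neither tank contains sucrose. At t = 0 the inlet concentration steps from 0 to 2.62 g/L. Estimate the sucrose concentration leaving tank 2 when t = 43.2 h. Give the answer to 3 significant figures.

2.18 g/L

Species balance on tank i: dCᵢ/dt = (Cᵢ₋₁ − Cᵢ)/τᵢ with τᵢ = Vᵢ/Q.
τ₁ = 16.7/1.38 = 12.101 h; τ₂ = 20.1/1.38 = 14.565 h.
Solving the cascade with C₁(0)=C₂(0)=0 gives C₂(t) = C_in[1 − (τ₁ e^(−t/τ₁) − τ₂ e^(−t/τ₂))/(τ₁ − τ₂)].
At t = 43.2: e^(−t/τ₁) = 0.028161, e^(−t/τ₂) = 0.051510.
C₂ = 2.62·[1 − (12.101·0.028161 − 14.565·0.051510)/(-2.4638)] = 2.62·0.83380 = 2.1846 g/L.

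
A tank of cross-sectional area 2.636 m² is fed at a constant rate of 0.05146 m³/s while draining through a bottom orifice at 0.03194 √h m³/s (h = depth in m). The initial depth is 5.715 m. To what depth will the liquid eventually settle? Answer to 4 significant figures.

Volume balance on the tank: A dh/dt = Q_in − 0.03194 √h. At steady state dh/dt = 0:
Q_in = 0.03194 √h_ss ⇒ √h_ss = 0.05146/0.03194 = 1.61115.
h_ss = 1.61115² = 2.59579 m. (Since h₀ = 5.715 m > h_ss, the level will fall toward this value.)

2.596 m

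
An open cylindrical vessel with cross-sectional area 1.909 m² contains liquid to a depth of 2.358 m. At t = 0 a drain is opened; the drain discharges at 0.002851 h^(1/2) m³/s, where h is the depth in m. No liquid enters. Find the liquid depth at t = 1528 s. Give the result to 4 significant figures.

0.1557 m

A dh/dt = −Q_out = −0.002851 √h.
Separate and integrate: 2(√h − √h₀) = −(0.002851/A) t.
√h = √2.358 − 0.002851·1528/(2·1.909) = 1.53558 − 1.14100 = 0.394581.
h = 0.394581² = 0.155694 m.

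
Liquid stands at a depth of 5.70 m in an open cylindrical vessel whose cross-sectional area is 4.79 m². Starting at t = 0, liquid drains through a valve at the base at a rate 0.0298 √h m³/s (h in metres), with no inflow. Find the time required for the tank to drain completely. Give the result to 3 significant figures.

768 s

A dh/dt = −Q_out = −0.0298 √h.
This is separable: 2 d(√h)/dt = −0.0298/A, so √h = √h₀ − (0.0298/(2A)) t.
Set h = 0: 2√h₀ = (0.0298/A) t_empty ⇒ t_empty = 2A√h₀/0.0298.
t_empty = 2·4.79·√5.70/0.0298 = 9.5800·2.3875/0.0298 = 767.51 s.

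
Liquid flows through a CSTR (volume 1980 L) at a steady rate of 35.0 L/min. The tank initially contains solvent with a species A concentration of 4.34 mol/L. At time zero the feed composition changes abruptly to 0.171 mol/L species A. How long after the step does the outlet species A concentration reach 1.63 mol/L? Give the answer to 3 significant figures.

59.4 min

Species balance: V dC/dt = Q(C_in − C) ⇒ τ = V/Q = 56.571 min.
C(t) = C_in + (C₀ − C_in) e^(−t/τ). Set C = 1.63 and solve for t:
e^(−t/τ) = (C − C_in)/(C₀ − C_in) = (1.63 − 0.171)/(4.34 − 0.171) = 0.34996
t = −τ ln(…) = 56.571 × 1.0499 = 59.396 min.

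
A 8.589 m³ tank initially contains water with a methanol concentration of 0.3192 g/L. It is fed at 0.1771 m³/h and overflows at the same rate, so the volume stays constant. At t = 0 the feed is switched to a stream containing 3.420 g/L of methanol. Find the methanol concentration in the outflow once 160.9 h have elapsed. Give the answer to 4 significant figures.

3.308 g/L

Species balance on the tank: V dC/dt = Q(C_in − C).
Time constant τ = V/Q = 8.589/0.1771 = 48.4980 h.
This is linear first-order; C(t) = C_in + (C₀ − C_in) e^(−t/τ).
C(160.9) = 3.420 + (0.3192 − 3.420)·e^(−160.9/48.4980) = 3.420 + (-3.10080)·0.0362375 = 3.30763 g/L.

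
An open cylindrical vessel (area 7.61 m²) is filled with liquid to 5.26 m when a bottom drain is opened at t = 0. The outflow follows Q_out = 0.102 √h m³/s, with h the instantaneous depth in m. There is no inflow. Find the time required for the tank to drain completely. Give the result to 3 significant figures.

A dh/dt = −Q_out = −0.102 √h.
This is separable: 2 d(√h)/dt = −0.102/A, so √h = √h₀ − (0.102/(2A)) t.
Tank is empty when √h = 0: t_empty = 2A√h₀/0.102.
t_empty = 2·7.61·√5.26/0.102 = 15.220·2.2935/0.102 = 342.22 s.

342 s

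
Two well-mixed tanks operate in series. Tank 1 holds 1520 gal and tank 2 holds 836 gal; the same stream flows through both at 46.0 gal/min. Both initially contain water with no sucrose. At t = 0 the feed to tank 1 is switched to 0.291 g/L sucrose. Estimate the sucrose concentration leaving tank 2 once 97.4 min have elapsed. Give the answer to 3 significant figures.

0.259 g/L

Species balance on tank i: dCᵢ/dt = (Cᵢ₋₁ − Cᵢ)/τᵢ with τᵢ = Vᵢ/Q.
τ₁ = 1520/46.0 = 33.043 min; τ₂ = 836/46.0 = 18.174 min.
Solving the cascade with C₁(0)=C₂(0)=0 gives C₂(t) = C_in[1 − (τ₁ e^(−t/τ₁) − τ₂ e^(−t/τ₂))/(τ₁ − τ₂)].
At t = 97.4: e^(−t/τ₁) = 0.052464, e^(−t/τ₂) = 0.0047041.
C₂ = 0.291·[1 − (33.043·0.052464 − 18.174·0.0047041)/(14.870)] = 0.291·0.88916 = 0.25875 g/L.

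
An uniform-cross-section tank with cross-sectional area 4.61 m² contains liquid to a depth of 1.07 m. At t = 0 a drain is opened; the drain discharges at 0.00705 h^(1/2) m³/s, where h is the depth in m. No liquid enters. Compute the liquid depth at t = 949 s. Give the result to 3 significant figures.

Unsteady balance on liquid volume: A dh/dt = −0.00705 √h.
Separate and integrate: 2(√h − √h₀) = −(0.00705/A) t.
√h = √1.07 − 0.00705·949/(2·4.61) = 1.0344 − 0.72565 = 0.30876.
h = 0.30876² = 0.095334 m.

0.0953 m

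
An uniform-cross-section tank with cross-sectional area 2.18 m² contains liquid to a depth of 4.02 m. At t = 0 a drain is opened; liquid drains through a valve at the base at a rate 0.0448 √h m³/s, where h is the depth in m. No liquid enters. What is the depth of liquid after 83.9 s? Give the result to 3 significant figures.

Unsteady balance on liquid volume: A dh/dt = −0.0448 √h.
This is separable: 2 d(√h)/dt = −0.0448/A, so √h = √h₀ − (0.0448/(2A)) t.
√h = √4.02 − 0.0448·83.9/(2·2.18) = 2.0050 − 0.86209 = 1.1429.
h = 1.1429² = 1.3062 m.

1.31 m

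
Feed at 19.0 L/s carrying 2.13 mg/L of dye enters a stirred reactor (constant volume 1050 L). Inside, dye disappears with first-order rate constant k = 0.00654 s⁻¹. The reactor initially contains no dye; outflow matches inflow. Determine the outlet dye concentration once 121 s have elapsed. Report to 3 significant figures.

V dC/dt = Q(C_in − C) − k V C.
dC/dt = (Q/V) C_in − (Q/V + k) C; effective rate a = Q/V + k = 0.018095 + 0.00654 = 0.024635 s⁻¹.
C_ss = Q C_in/(Q + kV) = 1.5645 mg/L; C(t) = C_ss + (C₀ − C_ss) e^(−a t).
C(121) = 1.5645 + (-1.5645)·e^(−0.024635·121) = 1.5645 + (-1.5645)·0.050749 = 1.4851 mg/L.

1.49 mg/L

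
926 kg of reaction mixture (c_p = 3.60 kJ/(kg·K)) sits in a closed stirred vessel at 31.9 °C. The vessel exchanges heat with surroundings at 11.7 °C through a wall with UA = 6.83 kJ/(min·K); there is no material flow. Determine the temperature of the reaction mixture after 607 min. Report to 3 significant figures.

17.5 °C

Lumped-capacitance energy balance: M c_p dT/dt = UA(T_amb − T).
dT/dt = (T_ss − T)/τ with T_ss = T_amb = 11.700 °C, τ = M c_p/UA = 926·3.60/6.83 = 488.08 min.
T approaches T_ss exponentially: T(t) = T_ss + (T₀ − T_ss) e^(−t/τ).
T(607) = 11.700 + (20.200)·0.28833 = 17.524 °C.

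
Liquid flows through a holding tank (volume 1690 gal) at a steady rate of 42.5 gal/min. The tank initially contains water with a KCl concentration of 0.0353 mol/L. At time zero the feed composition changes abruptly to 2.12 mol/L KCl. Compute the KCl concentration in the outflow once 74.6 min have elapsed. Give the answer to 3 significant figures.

1.80 mol/L

Unsteady species balance (constant V, well mixed): V dC/dt = Q(C_in − C).
Time constant τ = V/Q = 1690/42.5 = 39.765 min.
This is linear first-order; C(t) = C_in + (C₀ − C_in) e^(−t/τ).
C(74.6) = 2.12 + (0.0353 − 2.12)·e^(−74.6/39.765) = 2.12 + (-2.0847)·0.15320 = 1.8006 mol/L.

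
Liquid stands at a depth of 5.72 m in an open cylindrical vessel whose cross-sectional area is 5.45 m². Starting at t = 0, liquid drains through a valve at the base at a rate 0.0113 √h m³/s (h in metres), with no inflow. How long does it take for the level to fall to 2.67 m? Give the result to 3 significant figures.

A dh/dt = −Q_out = −0.0113 √h.
Separate and integrate: 2(√h − √h₀) = −(0.0113/A) t.
t = 2A(√h₀ − √h)/0.0113 = 2·5.45·(√5.72 − √2.67)/0.0113
  = 10.900 × (2.3917 − 1.6340) / 0.0113 = 730.82 s.

731 s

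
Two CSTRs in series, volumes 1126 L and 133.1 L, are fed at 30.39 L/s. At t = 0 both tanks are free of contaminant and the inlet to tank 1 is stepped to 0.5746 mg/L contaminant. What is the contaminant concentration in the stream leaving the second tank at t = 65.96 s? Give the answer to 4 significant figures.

Each tank obeys Vᵢ dCᵢ/dt = Q(Cᵢ₋₁ − Cᵢ), so τᵢ = Vᵢ/Q.
τ₁ = 1126/30.39 = 37.0517 s; τ₂ = 133.1/30.39 = 4.37973 s.
Solving the cascade with C₁(0)=C₂(0)=0 gives C₂(t) = C_in[1 − (τ₁ e^(−t/τ₁) − τ₂ e^(−t/τ₂))/(τ₁ − τ₂)].
At t = 65.96: e^(−t/τ₁) = 0.168602, e^(−t/τ₂) = 2.88005e-07.
C₂ = 0.5746·[1 − (37.0517·0.168602 − 4.37973·2.88005e-07)/(32.6719)] = 0.5746·0.808797 = 0.464735 mg/L.

0.4647 mg/L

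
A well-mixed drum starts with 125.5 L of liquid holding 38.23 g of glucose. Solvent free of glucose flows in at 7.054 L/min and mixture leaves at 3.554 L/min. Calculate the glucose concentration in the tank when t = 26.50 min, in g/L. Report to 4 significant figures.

Total volume: dV/dt = Q_in − Q_out = 3.50000 L/min, so V(t) = 125.5 + 3.50000 t and V(26.50) = 218.250 L.
Species balance (pure solvent in): dm/dt = −Q_out · m/V(t).
dm/m = −Q_out dt/(V₀ + 3.50000 t); integrating gives ln(m/m₀) = −(Q_out/(Q_in−Q_out)) ln(V/V₀).
m = m₀ (V₀/V)^(Q_out/(Q_in−Q_out)) = 38.23 × (125.5/218.250)^(1.01543) = 21.7965 g.
C = m/V = 21.7965/218.250 = 0.0998693 g/L.

0.09987 g/L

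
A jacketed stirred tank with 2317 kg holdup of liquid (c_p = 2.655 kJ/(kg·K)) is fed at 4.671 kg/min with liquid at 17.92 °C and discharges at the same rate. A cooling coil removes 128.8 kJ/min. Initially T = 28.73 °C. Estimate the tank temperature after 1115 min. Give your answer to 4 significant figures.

M c_p dT/dt = ṁ c_p (T_in − T) − Q̇.
Rearrange: dT/dt = (T_ss − T)/τ with τ = M/ṁ = 496.039 min and T_ss = T_in − Q̇/(ṁ c_p) = 7.53416 °C.
Integrating: T(t) = T_ss + (T₀ − T_ss) e^(−t/τ).
T(1115) = 7.53416 + (21.1958)·e^(−1115/496.039) = 7.53416 + (21.1958)·0.105631 = 9.77310 °C.

9.773 °C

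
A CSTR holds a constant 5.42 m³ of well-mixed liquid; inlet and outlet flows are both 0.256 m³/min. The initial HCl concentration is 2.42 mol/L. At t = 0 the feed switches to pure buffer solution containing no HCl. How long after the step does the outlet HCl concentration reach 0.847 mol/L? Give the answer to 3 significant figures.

Species balance: V dC/dt = Q(C_in − C) ⇒ τ = V/Q = 21.172 min.
C(t) = C_in + (C₀ − C_in) e^(−t/τ). Set C = 0.847 and solve for t:
e^(−t/τ) = (C − C_in)/(C₀ − C_in) = (0.847 − 0)/(2.42 − 0) = 0.35000
t = −τ ln(…) = 21.172 × 1.0498 = 22.227 min.

22.2 min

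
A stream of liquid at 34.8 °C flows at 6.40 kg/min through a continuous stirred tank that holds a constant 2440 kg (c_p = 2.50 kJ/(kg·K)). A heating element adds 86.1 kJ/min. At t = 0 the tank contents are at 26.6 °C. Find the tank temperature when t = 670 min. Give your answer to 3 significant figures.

Heat balance on the well-mixed liquid: M c_p dT/dt = ṁ c_p (T_in − T) + 86.1.
τ = M/ṁ = 381.25 min; T_ss = T_in + Q̇/(ṁ c_p) = 34.8 + 86.1/(6.40·2.50) = 40.181 °C.
T approaches T_ss exponentially: T(t) = T_ss + (T₀ − T_ss) e^(−t/τ).
T(670) = 40.181 + (-13.581)·e^(−670/381.25) = 40.181 + (-13.581)·0.17250 = 37.839 °C.

37.8 °C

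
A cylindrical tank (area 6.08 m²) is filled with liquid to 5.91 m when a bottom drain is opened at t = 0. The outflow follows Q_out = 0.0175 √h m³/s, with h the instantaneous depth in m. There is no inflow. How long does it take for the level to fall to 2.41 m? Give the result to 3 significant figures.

611 s

Volume balance on the tank: A dh/dt = −0.0175 √h.
∫ h^(−1/2) dh = −(0.0175/A) ∫ dt, giving 2√h = 2√h₀ − (0.0175/A) t.
t = 2A(√h₀ − √h)/0.0175 = 2·6.08·(√5.91 − √2.41)/0.0175
  = 12.160 × (2.4310 − 1.5524) / 0.0175 = 610.52 s.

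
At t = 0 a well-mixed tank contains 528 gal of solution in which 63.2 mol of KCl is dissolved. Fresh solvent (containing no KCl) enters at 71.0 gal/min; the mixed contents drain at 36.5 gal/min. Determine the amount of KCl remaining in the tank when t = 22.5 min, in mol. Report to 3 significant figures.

24.3 mol

Let m(t) be the amount of KCl. Volume: V(t) = V₀ + (Q_in − Q_out) t = 528 + 34.500 t; V(22.5) = 1304.2 gal.
Species balance (pure solvent in): dm/dt = −Q_out · m/V(t).
dm/m = −Q_out dt/(V₀ + 34.500 t); integrating gives ln(m/m₀) = −(Q_out/(Q_in−Q_out)) ln(V/V₀).
m = m₀ (V₀/V)^(Q_out/(Q_in−Q_out)) = 63.2 × (528/1304.2)^(1.0580) = 24.279 mol.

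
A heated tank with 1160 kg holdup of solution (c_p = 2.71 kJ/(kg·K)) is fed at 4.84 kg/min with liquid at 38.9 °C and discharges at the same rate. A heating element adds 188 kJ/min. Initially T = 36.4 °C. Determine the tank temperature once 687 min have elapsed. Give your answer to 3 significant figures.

52.3 °C

First-law balance (no shaft work): M c_p dT/dt = ṁ c_p (T_in − T) + 188.
Rearrange: dT/dt = (T_ss − T)/τ with τ = M/ṁ = 239.67 min and T_ss = T_in + Q̇/(ṁ c_p) = 53.233 °C.
This is linear first-order; T(t) = T_ss + (T₀ − T_ss) e^(−t/τ).
T(687) = 53.233 + (-16.833)·e^(−687/239.67) = 53.233 + (-16.833)·0.056901 = 52.275 °C.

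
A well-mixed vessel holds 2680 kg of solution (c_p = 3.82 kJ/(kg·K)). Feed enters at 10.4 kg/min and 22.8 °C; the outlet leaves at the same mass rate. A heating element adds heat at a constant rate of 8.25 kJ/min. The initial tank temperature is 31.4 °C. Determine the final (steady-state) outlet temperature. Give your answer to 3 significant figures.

23.0 °C

M c_p dT/dt = ṁ c_p (T_in − T) + Q̇.
At steady state dT/dt = 0 ⇒ T_ss = T_in + Q̇/(ṁ c_p) = 22.8 + 8.25/(10.4·3.82) = 23.008 °C.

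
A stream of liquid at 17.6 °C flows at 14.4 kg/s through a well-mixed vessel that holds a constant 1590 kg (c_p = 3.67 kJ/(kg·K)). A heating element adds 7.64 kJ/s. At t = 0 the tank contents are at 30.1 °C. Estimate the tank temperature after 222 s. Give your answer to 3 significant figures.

M c_p dT/dt = ṁ c_p (T_in − T) + Q̇.
τ = M/ṁ = 110.42 s; T_ss = T_in + Q̇/(ṁ c_p) = 17.6 + 7.64/(14.4·3.67) = 17.745 °C.
This is linear first-order; T(t) = T_ss + (T₀ − T_ss) e^(−t/τ).
T(222) = 17.745 + (12.355)·e^(−222/110.42) = 17.745 + (12.355)·0.13391 = 19.399 °C.

19.4 °C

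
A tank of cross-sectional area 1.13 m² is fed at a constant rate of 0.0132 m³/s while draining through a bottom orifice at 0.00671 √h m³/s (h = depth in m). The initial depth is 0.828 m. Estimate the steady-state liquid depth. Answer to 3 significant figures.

3.87 m

Accumulation of liquid (constant cross-section A): A dh/dt = Q_in − 0.00671 √h. At steady state dh/dt = 0:
Q_in = 0.00671 √h_ss ⇒ √h_ss = 0.0132/0.00671 = 1.9672.
h_ss = 1.9672² = 3.8699 m. (Since h₀ = 0.828 m < h_ss, the level will rise toward this value.)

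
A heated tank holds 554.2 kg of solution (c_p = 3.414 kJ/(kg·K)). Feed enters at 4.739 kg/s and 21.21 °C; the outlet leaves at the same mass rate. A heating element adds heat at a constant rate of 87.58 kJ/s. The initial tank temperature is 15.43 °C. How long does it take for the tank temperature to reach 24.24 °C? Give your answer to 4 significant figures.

M c_p dT/dt = ṁ c_p (T_in − T) + Q̇.
τ = M/ṁ = 116.945 s; T_ss = T_in + Q̇/(ṁ c_p) = 26.6232 °C.
T(t) = T_ss + (T₀ − T_ss) e^(−t/τ). Set T = 24.24:
e^(−t/τ) = (24.24 − 26.6232)/(15.43 − 26.6232) = 0.212916
t = −116.945 · ln(0.212916) = 180.897 s.

180.9 s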